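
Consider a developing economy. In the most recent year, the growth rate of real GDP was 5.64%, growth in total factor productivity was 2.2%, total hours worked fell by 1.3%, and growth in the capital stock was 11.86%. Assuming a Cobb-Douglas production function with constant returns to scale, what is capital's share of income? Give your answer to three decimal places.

Capital's share of income is 0.360.

gY = gA + α·gK + (1−α)·gL, so gY − gA − gL = α(gK − gL).
5.64 − 2.2 + 1.3 = α × (11.86 − (-1.3)).
4.74 = 13.16 α, so α = 0.36018.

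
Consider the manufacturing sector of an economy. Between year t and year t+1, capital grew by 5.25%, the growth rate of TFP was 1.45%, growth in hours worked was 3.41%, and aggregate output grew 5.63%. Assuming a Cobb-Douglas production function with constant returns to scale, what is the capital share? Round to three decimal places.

α = 0.418

gY = gA + α·gK + (1−α)·gL, so gY − gA − gL = α(gK − gL).
5.63 − 1.45 − 3.41 = α × (5.25 − 3.41).
0.77 = 1.84 α, so α = 0.41848.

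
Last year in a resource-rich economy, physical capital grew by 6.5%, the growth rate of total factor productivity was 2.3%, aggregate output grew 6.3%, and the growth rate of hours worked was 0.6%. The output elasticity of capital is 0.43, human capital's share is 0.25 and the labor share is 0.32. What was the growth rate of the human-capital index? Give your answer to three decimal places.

Labor's share = 1 − 0.43 − 0.25 = 0.32.
gY = gA + 0.43×6.5 + 0.32×0.6 + 0.25×g.
0.25×g = 6.3 − 2.3 − 2.987 = 1.013.
g = 1.013 / 0.25 = 4.052%.

4.052%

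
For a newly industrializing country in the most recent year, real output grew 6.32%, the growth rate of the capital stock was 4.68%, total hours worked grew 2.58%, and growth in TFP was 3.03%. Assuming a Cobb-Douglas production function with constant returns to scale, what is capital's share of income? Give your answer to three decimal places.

gY = gA + α·gK + (1−α)·gL, so gY − gA − gL = α(gK − gL).
6.32 − 3.03 − 2.58 = α × (4.68 − 2.58).
0.71 = 2.1 α, so α = 0.3381.

0.338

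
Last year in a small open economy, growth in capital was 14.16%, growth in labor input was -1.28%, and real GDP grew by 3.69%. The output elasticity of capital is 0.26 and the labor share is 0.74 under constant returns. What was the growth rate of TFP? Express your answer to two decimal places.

Labor's share = 1 − 0.26 = 0.74.
Capital: 0.26 × 14.16 = 3.6816 pp.
Labor input: 0.74 × (-1.28) = -0.9472 pp.
TFP growth = 3.69 − 2.7344 = 0.9556%.

0.96%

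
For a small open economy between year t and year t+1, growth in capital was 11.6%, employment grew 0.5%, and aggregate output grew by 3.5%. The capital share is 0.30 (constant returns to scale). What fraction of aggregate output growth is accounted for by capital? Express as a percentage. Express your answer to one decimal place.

Capital contributed 0.3 × 11.6 = 3.48 pp.
Share of growth = 3.48 / 3.5 × 100 = 99.429%.

99.4%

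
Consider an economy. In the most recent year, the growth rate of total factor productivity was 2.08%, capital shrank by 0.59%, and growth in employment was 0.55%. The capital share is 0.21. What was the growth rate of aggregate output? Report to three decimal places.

Aggregate output growth was 2.391%.

Labor's share = 1 − 0.21 = 0.79.
Capital: 0.21 × (-0.59) = -0.1239 pp.
Employment: 0.79 × 0.55 = 0.4345 pp.
Output growth = 2.08 + 0.3106 = 2.3906%.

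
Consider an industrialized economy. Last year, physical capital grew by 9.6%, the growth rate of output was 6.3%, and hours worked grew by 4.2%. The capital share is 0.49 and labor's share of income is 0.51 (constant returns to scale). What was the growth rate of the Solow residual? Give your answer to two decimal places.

-0.55%

Labor's share = 1 − 0.49 = 0.51.
Physical capital: 0.49 × 9.6 = 4.704 pp.
Hours worked: 0.51 × 4.2 = 2.142 pp.
TFP growth = 6.3 − 6.846 = -0.546%.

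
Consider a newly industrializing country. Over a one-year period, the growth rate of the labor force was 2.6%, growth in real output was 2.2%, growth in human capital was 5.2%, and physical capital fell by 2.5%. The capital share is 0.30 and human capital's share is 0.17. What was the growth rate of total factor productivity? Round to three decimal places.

0.688%

Labor's share = 1 − 0.3 − 0.17 = 0.53.
Physical capital: 0.3 × (-2.5) = -0.75 pp.
Human capital: 0.17 × 5.2 = 0.884 pp.
The labor force: 0.53 × 2.6 = 1.378 pp.
TFP growth = 2.2 − 1.512 = 0.688%.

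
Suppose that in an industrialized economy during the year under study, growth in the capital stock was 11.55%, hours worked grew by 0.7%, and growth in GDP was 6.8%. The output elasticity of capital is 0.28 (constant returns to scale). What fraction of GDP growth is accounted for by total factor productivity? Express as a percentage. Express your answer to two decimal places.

Labor's share = 1 − 0.28 = 0.72.
The capital stock: 0.28 × 11.55 = 3.234 pp.
Hours worked: 0.72 × 0.7 = 0.504 pp.
TFP growth = 6.8 − 3.738 = 3.062%.
TFP share of growth = 3.062 / 6.8 × 100 = 45.0294%.

Total factor productivity accounted for 45.03% of growth.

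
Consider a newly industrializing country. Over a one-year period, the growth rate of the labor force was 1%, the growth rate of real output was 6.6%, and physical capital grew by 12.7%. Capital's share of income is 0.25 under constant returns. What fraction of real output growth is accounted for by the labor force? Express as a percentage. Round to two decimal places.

Labor's share = 1 − 0.25 = 0.75.
The labor force contributed 0.75 × 1 = 0.75 pp.
Share of growth = 0.75 / 6.6 × 100 = 11.3636%.

11.36%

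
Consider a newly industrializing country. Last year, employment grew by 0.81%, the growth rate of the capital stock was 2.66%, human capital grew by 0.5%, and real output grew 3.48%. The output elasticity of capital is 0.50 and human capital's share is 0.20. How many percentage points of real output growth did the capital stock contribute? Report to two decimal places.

1.33 pp

Contribution = share × growth = 0.5 × 2.66 = 1.33 pp.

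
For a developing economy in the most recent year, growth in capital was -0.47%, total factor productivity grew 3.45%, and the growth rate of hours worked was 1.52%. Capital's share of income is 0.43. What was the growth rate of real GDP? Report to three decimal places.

Real GDP grew 4.114%.

Labor's share = 1 − 0.43 = 0.57.
Capital: 0.43 × (-0.47) = -0.2021 pp.
Hours worked: 0.57 × 1.52 = 0.8664 pp.
Output growth = 3.45 + 0.6643 = 4.1143%.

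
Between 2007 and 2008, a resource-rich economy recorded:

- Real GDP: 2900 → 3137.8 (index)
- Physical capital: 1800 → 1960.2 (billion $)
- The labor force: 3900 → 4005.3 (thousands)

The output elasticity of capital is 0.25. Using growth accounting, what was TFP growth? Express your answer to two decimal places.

Real GDP growth = (3137.8 − 2900) / 2900 = 8.2%.
Physical capital growth = (1960.2 − 1800) / 1800 = 8.9%.
The labor force growth = (4005.3 − 3900) / 3900 = 2.7%.
Labor's share = 1 − 0.25 = 0.75.
Physical capital: 0.25 × 8.9 = 2.225 pp.
The labor force: 0.75 × 2.7 = 2.025 pp.
TFP growth = 8.2 − 4.25 = 3.95%.

TFP grew 3.95%.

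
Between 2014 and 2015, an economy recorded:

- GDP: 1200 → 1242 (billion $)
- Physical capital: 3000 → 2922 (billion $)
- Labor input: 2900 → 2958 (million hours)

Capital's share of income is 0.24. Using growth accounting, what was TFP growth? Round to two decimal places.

GDP growth = (1242 − 1200) / 1200 = 3.5%.
Physical capital growth = (2922 − 3000) / 3000 = -2.6%.
Labor input growth = (2958 − 2900) / 2900 = 2%.
Labor's share = 1 − 0.24 = 0.76.
Physical capital: 0.24 × (-2.6) = -0.624 pp.
Labor input: 0.76 × 2 = 1.52 pp.
TFP growth = 3.5 − 0.896 = 2.604%.

2.60%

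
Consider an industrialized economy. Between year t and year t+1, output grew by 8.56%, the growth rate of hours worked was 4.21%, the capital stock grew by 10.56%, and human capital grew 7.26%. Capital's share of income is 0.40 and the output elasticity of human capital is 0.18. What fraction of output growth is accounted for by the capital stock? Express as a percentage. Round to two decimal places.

49.35%

The capital stock contributed 0.4 × 10.56 = 4.224 pp.
Share of growth = 4.224 / 8.56 × 100 = 49.3458%.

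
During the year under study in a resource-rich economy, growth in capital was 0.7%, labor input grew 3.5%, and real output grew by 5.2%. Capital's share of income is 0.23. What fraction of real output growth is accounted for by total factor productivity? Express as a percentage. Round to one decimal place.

Labor's share = 1 − 0.23 = 0.77.
Capital: 0.23 × 0.7 = 0.161 pp.
Labor input: 0.77 × 3.5 = 2.695 pp.
TFP growth = 5.2 − 2.856 = 2.344%.
TFP share of growth = 2.344 / 5.2 × 100 = 45.077%.

Total factor productivity accounted for 45.1% of growth.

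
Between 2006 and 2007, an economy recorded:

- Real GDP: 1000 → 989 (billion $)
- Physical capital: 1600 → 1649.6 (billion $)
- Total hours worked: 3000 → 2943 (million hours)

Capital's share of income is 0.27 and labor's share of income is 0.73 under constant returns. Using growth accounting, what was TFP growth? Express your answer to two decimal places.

Real GDP growth = (989 − 1000) / 1000 = -1.1%.
Physical capital growth = (1649.6 − 1600) / 1600 = 3.1%.
Total hours worked growth = (2943 − 3000) / 3000 = -1.9%.
Labor's share = 1 − 0.27 = 0.73.
Physical capital: 0.27 × 3.1 = 0.837 pp.
Total hours worked: 0.73 × (-1.9) = -1.387 pp.
TFP growth = -1.1 + 0.55 = -0.55%.

-0.55%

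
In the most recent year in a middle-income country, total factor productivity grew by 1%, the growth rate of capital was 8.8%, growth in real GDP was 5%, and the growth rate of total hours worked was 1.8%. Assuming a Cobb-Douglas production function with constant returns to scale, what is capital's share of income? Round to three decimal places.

gY = gA + α·gK + (1−α)·gL, so gY − gA − gL = α(gK − gL).
5 − 1 − 1.8 = α × (8.8 − 1.8).
2.2 = 7 α, so α = 0.31429.

0.314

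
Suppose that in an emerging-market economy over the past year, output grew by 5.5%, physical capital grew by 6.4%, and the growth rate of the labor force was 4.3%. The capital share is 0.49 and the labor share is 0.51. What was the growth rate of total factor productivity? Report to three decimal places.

Total factor productivity growth was 0.171%.

Labor's share = 1 − 0.49 = 0.51.
Physical capital: 0.49 × 6.4 = 3.136 pp.
The labor force: 0.51 × 4.3 = 2.193 pp.
TFP growth = 5.5 − 5.329 = 0.171%.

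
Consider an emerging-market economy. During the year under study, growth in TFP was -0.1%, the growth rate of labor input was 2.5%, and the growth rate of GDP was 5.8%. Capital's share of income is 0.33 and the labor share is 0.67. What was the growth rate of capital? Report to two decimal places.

Labor's share = 1 − 0.33 = 0.67.
gY = gA + 0.67×2.5 + 0.33×g.
0.33×g = 5.8 + 0.1 − 1.675 = 4.225.
g = 4.225 / 0.33 = 12.803%.

12.80%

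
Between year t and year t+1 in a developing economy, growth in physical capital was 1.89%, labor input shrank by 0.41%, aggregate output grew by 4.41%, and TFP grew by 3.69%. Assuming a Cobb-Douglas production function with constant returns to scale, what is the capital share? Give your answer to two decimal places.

0.49

gY = gA + α·gK + (1−α)·gL, so gY − gA − gL = α(gK − gL).
4.41 − 3.69 + 0.41 = α × (1.89 − (-0.41)).
1.13 = 2.3 α, so α = 0.4913.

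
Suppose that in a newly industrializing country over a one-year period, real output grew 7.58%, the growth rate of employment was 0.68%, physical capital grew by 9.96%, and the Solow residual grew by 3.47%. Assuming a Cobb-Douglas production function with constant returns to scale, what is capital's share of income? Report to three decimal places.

0.370

gY = gA + α·gK + (1−α)·gL, so gY − gA − gL = α(gK − gL).
7.58 − 3.47 − 0.68 = α × (9.96 − 0.68).
3.43 = 9.28 α, so α = 0.36961.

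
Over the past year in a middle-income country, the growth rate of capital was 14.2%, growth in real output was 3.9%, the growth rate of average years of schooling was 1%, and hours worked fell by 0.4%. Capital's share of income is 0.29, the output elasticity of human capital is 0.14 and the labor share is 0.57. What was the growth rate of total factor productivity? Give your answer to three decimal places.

Labor's share = 1 − 0.29 − 0.14 = 0.57.
Capital: 0.29 × 14.2 = 4.118 pp.
Average years of schooling: 0.14 × 1 = 0.14 pp.
Hours worked: 0.57 × (-0.4) = -0.228 pp.
TFP growth = 3.9 − 4.03 = -0.13%.

-0.130%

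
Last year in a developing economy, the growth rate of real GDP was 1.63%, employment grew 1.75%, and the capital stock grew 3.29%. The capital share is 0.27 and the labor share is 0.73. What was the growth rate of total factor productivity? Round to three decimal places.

Labor's share = 1 − 0.27 = 0.73.
The capital stock: 0.27 × 3.29 = 0.8883 pp.
Employment: 0.73 × 1.75 = 1.2775 pp.
TFP growth = 1.63 − 2.1658 = -0.5358%.

-0.536%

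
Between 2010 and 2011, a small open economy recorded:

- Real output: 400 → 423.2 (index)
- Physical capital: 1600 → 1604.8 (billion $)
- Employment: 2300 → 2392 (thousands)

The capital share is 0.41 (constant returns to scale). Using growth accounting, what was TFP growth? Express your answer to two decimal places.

Real output growth = (423.2 − 400) / 400 = 5.8%.
Physical capital growth = (1604.8 − 1600) / 1600 = 0.3%.
Employment growth = (2392 − 2300) / 2300 = 4%.
Labor's share = 1 − 0.41 = 0.59.
Physical capital: 0.41 × 0.3 = 0.123 pp.
Employment: 0.59 × 4 = 2.36 pp.
TFP growth = 5.8 − 2.483 = 3.317%.

TFP grew 3.32%.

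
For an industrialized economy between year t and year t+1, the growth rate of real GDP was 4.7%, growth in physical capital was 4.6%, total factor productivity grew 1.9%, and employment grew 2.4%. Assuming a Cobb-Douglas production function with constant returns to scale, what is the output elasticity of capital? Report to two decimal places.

gY = gA + α·gK + (1−α)·gL, so gY − gA − gL = α(gK − gL).
4.7 − 1.9 − 2.4 = α × (4.6 − 2.4).
0.4 = 2.2 α, so α = 0.1818.

α = 0.18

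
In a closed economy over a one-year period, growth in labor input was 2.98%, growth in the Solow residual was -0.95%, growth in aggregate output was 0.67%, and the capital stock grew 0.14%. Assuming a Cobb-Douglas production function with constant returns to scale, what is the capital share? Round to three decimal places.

gY = gA + α·gK + (1−α)·gL, so gY − gA − gL = α(gK − gL).
0.67 + 0.95 − 2.98 = α × (0.14 − 2.98).
-1.36 = -2.84 α, so α = 0.47887.

The capital share is 0.479.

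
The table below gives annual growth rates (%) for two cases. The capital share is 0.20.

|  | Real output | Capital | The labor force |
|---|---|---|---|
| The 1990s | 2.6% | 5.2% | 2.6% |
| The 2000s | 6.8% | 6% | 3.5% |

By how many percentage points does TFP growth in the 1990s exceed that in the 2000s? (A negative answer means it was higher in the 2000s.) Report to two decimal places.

Labor's share = 1 − 0.2 = 0.8.
The 1990s: TFP = 2.6 − 1.04 − 2.08 = -0.52%.
The 2000s: TFP = 6.8 − 1.2 − 2.8 = 2.8%.
Difference = -0.52 − (2.8) = -3.32 pp.

-3.32 percentage points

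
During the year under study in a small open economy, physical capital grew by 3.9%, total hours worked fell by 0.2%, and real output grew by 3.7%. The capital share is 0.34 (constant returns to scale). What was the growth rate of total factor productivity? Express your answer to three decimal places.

2.506%

Labor's share = 1 − 0.34 = 0.66.
Physical capital: 0.34 × 3.9 = 1.326 pp.
Total hours worked: 0.66 × (-0.2) = -0.132 pp.
TFP growth = 3.7 − 1.194 = 2.506%.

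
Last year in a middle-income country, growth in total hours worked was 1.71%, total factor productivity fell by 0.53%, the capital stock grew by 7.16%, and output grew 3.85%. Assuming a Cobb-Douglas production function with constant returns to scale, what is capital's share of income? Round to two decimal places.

α = 0.49

gY = gA + α·gK + (1−α)·gL, so gY − gA − gL = α(gK − gL).
3.85 + 0.53 − 1.71 = α × (7.16 − 1.71).
2.67 = 5.45 α, so α = 0.4899.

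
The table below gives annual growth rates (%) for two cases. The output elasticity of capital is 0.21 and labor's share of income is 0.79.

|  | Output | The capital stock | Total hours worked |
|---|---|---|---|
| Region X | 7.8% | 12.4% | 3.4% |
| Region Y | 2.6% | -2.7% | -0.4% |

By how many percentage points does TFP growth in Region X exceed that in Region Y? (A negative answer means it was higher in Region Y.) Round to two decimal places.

Labor's share = 1 − 0.21 = 0.79.
Region X: TFP = 7.8 − 2.604 − 2.686 = 2.51%.
Region Y: TFP = 2.6 + 0.567 + 0.316 = 3.483%.
Difference = 2.51 − (3.483) = -0.973 pp.

-0.97 percentage points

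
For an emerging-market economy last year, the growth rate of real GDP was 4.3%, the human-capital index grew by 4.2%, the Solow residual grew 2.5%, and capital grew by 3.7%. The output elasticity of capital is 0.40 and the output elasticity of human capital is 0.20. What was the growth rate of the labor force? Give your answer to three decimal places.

-1.300%

Labor's share = 1 − 0.4 − 0.2 = 0.4.
gY = gA + 0.4×3.7 + 0.2×4.2 + 0.4×g.
0.4×g = 4.3 − 2.5 − 2.32 = -0.52.
g = -0.52 / 0.4 = -1.3%.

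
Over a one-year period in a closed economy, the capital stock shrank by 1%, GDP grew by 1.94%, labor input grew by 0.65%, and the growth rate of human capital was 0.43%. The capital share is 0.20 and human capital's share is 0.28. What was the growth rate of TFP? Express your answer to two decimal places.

Labor's share = 1 − 0.2 − 0.28 = 0.52.
The capital stock: 0.2 × (-1) = -0.2 pp.
Human capital: 0.28 × 0.43 = 0.1204 pp.
Labor input: 0.52 × 0.65 = 0.338 pp.
TFP growth = 1.94 − 0.2584 = 1.6816%.

TFP grew 1.68%.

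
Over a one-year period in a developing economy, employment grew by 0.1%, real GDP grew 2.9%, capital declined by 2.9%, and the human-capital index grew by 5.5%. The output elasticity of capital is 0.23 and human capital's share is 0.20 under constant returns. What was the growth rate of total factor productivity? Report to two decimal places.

Labor's share = 1 − 0.23 − 0.2 = 0.57.
Capital: 0.23 × (-2.9) = -0.667 pp.
The human-capital index: 0.2 × 5.5 = 1.1 pp.
Employment: 0.57 × 0.1 = 0.057 pp.
TFP growth = 2.9 − 0.49 = 2.41%.

2.41%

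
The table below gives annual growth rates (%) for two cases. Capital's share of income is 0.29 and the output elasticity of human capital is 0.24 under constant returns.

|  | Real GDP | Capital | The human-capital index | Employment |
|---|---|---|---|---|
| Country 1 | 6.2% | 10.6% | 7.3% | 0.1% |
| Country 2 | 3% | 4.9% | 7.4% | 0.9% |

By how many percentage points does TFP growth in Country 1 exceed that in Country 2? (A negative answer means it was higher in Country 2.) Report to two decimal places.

Labor's share = 1 − 0.29 − 0.24 = 0.47.
Country 1: TFP = 6.2 − 3.074 − 1.752 − 0.047 = 1.327%.
Country 2: TFP = 3 − 1.421 − 1.776 − 0.423 = -0.62%.
Difference = 1.327 − (-0.62) = 1.947 pp.

1.95 percentage points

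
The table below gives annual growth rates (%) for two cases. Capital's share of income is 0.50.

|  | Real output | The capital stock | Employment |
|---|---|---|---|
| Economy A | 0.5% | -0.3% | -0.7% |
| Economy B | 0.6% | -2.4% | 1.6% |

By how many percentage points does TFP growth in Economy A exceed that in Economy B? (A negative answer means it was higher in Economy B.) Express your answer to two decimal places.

Labor's share = 1 − 0.5 = 0.5.
Economy A: TFP = 0.5 + 0.15 + 0.35 = 1%.
Economy B: TFP = 0.6 + 1.2 − 0.8 = 1%.
Difference = 1 − (1) = 0 pp.

0.00 percentage points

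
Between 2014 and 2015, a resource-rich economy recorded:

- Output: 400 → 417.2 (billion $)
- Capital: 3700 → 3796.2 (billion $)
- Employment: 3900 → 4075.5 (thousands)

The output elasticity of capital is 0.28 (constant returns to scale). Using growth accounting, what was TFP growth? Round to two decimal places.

0.33%

Output growth = (417.2 − 400) / 400 = 4.3%.
Capital growth = (3796.2 − 3700) / 3700 = 2.6%.
Employment growth = (4075.5 − 3900) / 3900 = 4.5%.
Labor's share = 1 − 0.28 = 0.72.
Capital: 0.28 × 2.6 = 0.728 pp.
Employment: 0.72 × 4.5 = 3.24 pp.
TFP growth = 4.3 − 3.968 = 0.332%.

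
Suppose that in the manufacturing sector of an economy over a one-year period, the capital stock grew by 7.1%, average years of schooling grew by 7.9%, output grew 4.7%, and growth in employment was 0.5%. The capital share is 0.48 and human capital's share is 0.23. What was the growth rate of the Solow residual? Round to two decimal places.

Labor's share = 1 − 0.48 − 0.23 = 0.29.
The capital stock: 0.48 × 7.1 = 3.408 pp.
Average years of schooling: 0.23 × 7.9 = 1.817 pp.
Employment: 0.29 × 0.5 = 0.145 pp.
TFP growth = 4.7 − 5.37 = -0.67%.

-0.67%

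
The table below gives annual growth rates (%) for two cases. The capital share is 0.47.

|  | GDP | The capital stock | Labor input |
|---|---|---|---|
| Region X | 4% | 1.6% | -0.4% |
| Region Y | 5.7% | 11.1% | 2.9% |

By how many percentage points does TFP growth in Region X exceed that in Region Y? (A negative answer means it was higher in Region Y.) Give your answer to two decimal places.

Labor's share = 1 − 0.47 = 0.53.
Region X: TFP = 4 − 0.752 + 0.212 = 3.46%.
Region Y: TFP = 5.7 − 5.217 − 1.537 = -1.054%.
Difference = 3.46 − (-1.054) = 4.514 pp.

4.51 percentage points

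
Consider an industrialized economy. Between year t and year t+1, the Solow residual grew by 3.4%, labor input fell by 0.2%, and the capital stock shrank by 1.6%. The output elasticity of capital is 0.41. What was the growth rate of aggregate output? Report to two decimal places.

Labor's share = 1 − 0.41 = 0.59.
The capital stock: 0.41 × (-1.6) = -0.656 pp.
Labor input: 0.59 × (-0.2) = -0.118 pp.
Output growth = 3.4 + (-0.774) = 2.626%.

Aggregate output growth was 2.63%.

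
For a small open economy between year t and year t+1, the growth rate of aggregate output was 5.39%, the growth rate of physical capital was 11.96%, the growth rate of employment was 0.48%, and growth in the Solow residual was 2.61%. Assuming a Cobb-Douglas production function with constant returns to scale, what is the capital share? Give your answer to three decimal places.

gY = gA + α·gK + (1−α)·gL, so gY − gA − gL = α(gK − gL).
5.39 − 2.61 − 0.48 = α × (11.96 − 0.48).
2.3 = 11.48 α, so α = 0.20035.

The capital share is 0.200.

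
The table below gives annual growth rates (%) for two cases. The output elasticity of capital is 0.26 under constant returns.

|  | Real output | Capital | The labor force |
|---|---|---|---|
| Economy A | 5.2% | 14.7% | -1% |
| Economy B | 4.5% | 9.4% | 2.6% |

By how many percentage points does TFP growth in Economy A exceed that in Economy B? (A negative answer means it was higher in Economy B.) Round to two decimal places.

Labor's share = 1 − 0.26 = 0.74.
Economy A: TFP = 5.2 − 3.822 + 0.74 = 2.118%.
Economy B: TFP = 4.5 − 2.444 − 1.924 = 0.132%.
Difference = 2.118 − (0.132) = 1.986 pp.

1.99 percentage points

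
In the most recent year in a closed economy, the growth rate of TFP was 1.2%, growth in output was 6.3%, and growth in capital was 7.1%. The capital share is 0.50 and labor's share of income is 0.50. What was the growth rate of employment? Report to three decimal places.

3.100%

Labor's share = 1 − 0.5 = 0.5.
gY = gA + 0.5×7.1 + 0.5×g.
0.5×g = 6.3 − 1.2 − 3.55 = 1.55.
g = 1.55 / 0.5 = 3.1%.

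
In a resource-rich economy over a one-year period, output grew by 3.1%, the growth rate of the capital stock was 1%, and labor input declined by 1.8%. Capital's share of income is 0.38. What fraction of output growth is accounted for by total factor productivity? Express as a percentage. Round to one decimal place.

Labor's share = 1 − 0.38 = 0.62.
The capital stock: 0.38 × 1 = 0.38 pp.
Labor input: 0.62 × (-1.8) = -1.116 pp.
TFP growth = 3.1 + 0.736 = 3.836%.
TFP share of growth = 3.836 / 3.1 × 100 = 123.742%.

Total factor productivity accounted for 123.7% of growth.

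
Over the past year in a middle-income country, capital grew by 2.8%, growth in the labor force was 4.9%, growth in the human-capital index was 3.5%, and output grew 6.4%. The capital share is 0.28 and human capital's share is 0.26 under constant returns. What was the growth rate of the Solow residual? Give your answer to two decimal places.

Labor's share = 1 − 0.28 − 0.26 = 0.46.
Capital: 0.28 × 2.8 = 0.784 pp.
The human-capital index: 0.26 × 3.5 = 0.91 pp.
The labor force: 0.46 × 4.9 = 2.254 pp.
TFP growth = 6.4 − 3.948 = 2.452%.

The Solow residual growth was 2.45%.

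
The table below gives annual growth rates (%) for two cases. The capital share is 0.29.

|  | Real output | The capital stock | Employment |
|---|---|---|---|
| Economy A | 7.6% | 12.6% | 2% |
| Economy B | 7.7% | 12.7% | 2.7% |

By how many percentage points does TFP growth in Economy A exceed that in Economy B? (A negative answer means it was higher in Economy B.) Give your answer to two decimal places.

Labor's share = 1 − 0.29 = 0.71.
Economy A: TFP = 7.6 − 3.654 − 1.42 = 2.526%.
Economy B: TFP = 7.7 − 3.683 − 1.917 = 2.1%.
Difference = 2.526 − (2.1) = 0.426 pp.

0.43 percentage points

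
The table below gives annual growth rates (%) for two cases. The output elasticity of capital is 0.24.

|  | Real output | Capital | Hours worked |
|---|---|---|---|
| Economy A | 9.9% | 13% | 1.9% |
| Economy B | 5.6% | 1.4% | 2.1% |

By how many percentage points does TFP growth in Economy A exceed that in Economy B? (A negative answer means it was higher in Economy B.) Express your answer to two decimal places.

Labor's share = 1 − 0.24 = 0.76.
Economy A: TFP = 9.9 − 3.12 − 1.444 = 5.336%.
Economy B: TFP = 5.6 − 0.336 − 1.596 = 3.668%.
Difference = 5.336 − (3.668) = 1.668 pp.

1.67 percentage points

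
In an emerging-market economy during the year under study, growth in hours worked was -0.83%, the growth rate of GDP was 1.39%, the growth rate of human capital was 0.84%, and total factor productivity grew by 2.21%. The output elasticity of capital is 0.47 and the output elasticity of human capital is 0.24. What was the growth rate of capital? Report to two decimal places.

-1.66%

Labor's share = 1 − 0.47 − 0.24 = 0.29.
gY = gA + 0.24×0.84 + 0.29×(-0.83) + 0.47×g.
0.47×g = 1.39 − 2.21 + 0.0391 = -0.7809.
g = -0.7809 / 0.47 = -1.6615%.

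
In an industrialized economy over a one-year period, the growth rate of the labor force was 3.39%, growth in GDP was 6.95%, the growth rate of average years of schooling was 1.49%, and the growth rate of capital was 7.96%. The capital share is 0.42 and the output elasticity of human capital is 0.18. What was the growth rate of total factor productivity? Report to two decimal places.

Labor's share = 1 − 0.42 − 0.18 = 0.4.
Capital: 0.42 × 7.96 = 3.3432 pp.
Average years of schooling: 0.18 × 1.49 = 0.2682 pp.
The labor force: 0.4 × 3.39 = 1.356 pp.
TFP growth = 6.95 − 4.9674 = 1.9826%.

1.98%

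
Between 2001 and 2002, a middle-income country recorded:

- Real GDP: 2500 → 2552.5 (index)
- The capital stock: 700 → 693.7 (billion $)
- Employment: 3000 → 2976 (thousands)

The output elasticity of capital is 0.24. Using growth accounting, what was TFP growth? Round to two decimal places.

2.92%

Real GDP growth = (2552.5 − 2500) / 2500 = 2.1%.
The capital stock growth = (693.7 − 700) / 700 = -0.9%.
Employment growth = (2976 − 3000) / 3000 = -0.8%.
Labor's share = 1 − 0.24 = 0.76.
The capital stock: 0.24 × (-0.9) = -0.216 pp.
Employment: 0.76 × (-0.8) = -0.608 pp.
TFP growth = 2.1 + 0.824 = 2.924%.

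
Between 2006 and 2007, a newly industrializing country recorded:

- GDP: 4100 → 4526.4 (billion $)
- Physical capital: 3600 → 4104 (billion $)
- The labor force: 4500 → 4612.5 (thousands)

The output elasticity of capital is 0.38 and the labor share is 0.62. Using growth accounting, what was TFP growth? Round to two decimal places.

GDP growth = (4526.4 − 4100) / 4100 = 10.4%.
Physical capital growth = (4104 − 3600) / 3600 = 14%.
The labor force growth = (4612.5 − 4500) / 4500 = 2.5%.
Labor's share = 1 − 0.38 = 0.62.
Physical capital: 0.38 × 14 = 5.32 pp.
The labor force: 0.62 × 2.5 = 1.55 pp.
TFP growth = 10.4 − 6.87 = 3.53%.

3.53%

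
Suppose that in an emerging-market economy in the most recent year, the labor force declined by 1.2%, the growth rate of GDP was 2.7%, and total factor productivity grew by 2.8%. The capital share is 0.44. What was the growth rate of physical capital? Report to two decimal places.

Labor's share = 1 − 0.44 = 0.56.
gY = gA + 0.56×(-1.2) + 0.44×g.
0.44×g = 2.7 − 2.8 + 0.672 = 0.572.
g = 0.572 / 0.44 = 1.3%.

Physical capital growth was 1.30%.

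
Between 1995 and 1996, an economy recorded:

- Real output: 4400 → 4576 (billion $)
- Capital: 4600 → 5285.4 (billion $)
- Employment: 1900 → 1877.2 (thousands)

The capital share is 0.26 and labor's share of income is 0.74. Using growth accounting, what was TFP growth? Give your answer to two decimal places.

Real output growth = (4576 − 4400) / 4400 = 4%.
Capital growth = (5285.4 − 4600) / 4600 = 14.9%.
Employment growth = (1877.2 − 1900) / 1900 = -1.2%.
Labor's share = 1 − 0.26 = 0.74.
Capital: 0.26 × 14.9 = 3.874 pp.
Employment: 0.74 × (-1.2) = -0.888 pp.
TFP growth = 4 − 2.986 = 1.014%.

TFP grew 1.01%.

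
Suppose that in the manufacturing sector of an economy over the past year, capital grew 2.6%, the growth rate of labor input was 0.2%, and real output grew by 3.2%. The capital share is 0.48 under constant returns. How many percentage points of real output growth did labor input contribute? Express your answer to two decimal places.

Labor's share = 1 − 0.48 = 0.52.
Contribution = share × growth = 0.52 × 0.2 = 0.104 pp.

0.10 percentage points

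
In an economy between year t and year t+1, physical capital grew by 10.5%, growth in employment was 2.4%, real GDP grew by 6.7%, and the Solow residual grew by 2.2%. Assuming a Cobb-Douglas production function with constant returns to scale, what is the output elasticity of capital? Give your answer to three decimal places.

0.259

gY = gA + α·gK + (1−α)·gL, so gY − gA − gL = α(gK − gL).
6.7 − 2.2 − 2.4 = α × (10.5 − 2.4).
2.1 = 8.1 α, so α = 0.25926.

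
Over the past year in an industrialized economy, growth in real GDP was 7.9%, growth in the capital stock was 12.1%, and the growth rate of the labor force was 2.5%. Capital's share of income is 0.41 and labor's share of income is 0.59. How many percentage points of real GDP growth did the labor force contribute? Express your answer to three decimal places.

1.475 pp

Labor's share = 1 − 0.41 = 0.59.
Contribution = share × growth = 0.59 × 2.5 = 1.475 pp.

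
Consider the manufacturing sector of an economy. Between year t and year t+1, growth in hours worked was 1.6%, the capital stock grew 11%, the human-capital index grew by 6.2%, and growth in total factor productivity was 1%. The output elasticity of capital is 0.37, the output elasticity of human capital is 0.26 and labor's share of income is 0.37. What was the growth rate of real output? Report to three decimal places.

Labor's share = 1 − 0.37 − 0.26 = 0.37.
The capital stock: 0.37 × 11 = 4.07 pp.
The human-capital index: 0.26 × 6.2 = 1.612 pp.
Hours worked: 0.37 × 1.6 = 0.592 pp.
Output growth = 1 + 6.274 = 7.274%.

7.274%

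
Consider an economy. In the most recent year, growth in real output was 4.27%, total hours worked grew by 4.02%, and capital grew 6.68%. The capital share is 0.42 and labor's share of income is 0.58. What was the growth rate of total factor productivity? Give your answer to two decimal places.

Labor's share = 1 − 0.42 = 0.58.
Capital: 0.42 × 6.68 = 2.8056 pp.
Total hours worked: 0.58 × 4.02 = 2.3316 pp.
TFP growth = 4.27 − 5.1372 = -0.8672%.

-0.87%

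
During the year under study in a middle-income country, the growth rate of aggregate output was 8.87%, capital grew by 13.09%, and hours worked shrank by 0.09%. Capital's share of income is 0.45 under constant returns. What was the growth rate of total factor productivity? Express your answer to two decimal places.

Total factor productivity grew 3.03%.

Labor's share = 1 − 0.45 = 0.55.
Capital: 0.45 × 13.09 = 5.8905 pp.
Hours worked: 0.55 × (-0.09) = -0.0495 pp.
TFP growth = 8.87 − 5.841 = 3.029%.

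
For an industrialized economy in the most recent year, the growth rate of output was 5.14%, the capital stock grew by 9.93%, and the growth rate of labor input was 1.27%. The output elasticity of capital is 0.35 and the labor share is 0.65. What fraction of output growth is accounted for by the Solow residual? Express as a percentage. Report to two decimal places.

16.32%

Labor's share = 1 − 0.35 = 0.65.
The capital stock: 0.35 × 9.93 = 3.4755 pp.
Labor input: 0.65 × 1.27 = 0.8255 pp.
TFP growth = 5.14 − 4.301 = 0.839%.
TFP share of growth = 0.839 / 5.14 × 100 = 16.323%.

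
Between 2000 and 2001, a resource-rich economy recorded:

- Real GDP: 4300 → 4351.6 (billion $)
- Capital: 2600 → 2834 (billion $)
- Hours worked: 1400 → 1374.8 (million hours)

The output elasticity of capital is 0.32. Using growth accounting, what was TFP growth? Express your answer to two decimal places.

Real GDP growth = (4351.6 − 4300) / 4300 = 1.2%.
Capital growth = (2834 − 2600) / 2600 = 9%.
Hours worked growth = (1374.8 − 1400) / 1400 = -1.8%.
Labor's share = 1 − 0.32 = 0.68.
Capital: 0.32 × 9 = 2.88 pp.
Hours worked: 0.68 × (-1.8) = -1.224 pp.
TFP growth = 1.2 − 1.656 = -0.456%.

-0.46%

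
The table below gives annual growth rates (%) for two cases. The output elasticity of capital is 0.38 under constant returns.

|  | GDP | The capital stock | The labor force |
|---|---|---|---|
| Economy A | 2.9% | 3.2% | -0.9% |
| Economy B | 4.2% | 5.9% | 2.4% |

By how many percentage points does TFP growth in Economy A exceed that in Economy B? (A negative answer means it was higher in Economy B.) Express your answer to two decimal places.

Labor's share = 1 − 0.38 = 0.62.
Economy A: TFP = 2.9 − 1.216 + 0.558 = 2.242%.
Economy B: TFP = 4.2 − 2.242 − 1.488 = 0.47%.
Difference = 2.242 − (0.47) = 1.772 pp.

1.77 percentage points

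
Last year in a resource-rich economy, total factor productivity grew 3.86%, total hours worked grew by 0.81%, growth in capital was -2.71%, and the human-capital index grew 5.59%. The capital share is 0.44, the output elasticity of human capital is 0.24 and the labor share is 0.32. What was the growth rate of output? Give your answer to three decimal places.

Output grew 4.268%.

Labor's share = 1 − 0.44 − 0.24 = 0.32.
Capital: 0.44 × (-2.71) = -1.1924 pp.
The human-capital index: 0.24 × 5.59 = 1.3416 pp.
Total hours worked: 0.32 × 0.81 = 0.2592 pp.
Output growth = 3.86 + 0.4084 = 4.2684%.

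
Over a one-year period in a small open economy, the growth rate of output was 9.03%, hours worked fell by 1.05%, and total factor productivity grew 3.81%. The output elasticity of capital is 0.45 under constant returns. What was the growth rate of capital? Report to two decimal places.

Labor's share = 1 − 0.45 = 0.55.
gY = gA + 0.55×(-1.05) + 0.45×g.
0.45×g = 9.03 − 3.81 + 0.5775 = 5.7975.
g = 5.7975 / 0.45 = 12.8833%.

12.88%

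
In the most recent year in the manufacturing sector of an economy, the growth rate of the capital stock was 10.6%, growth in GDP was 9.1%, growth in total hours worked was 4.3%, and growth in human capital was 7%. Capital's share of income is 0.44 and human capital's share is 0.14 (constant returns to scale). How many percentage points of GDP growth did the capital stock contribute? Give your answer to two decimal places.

4.66 percentage points

Contribution = share × growth = 0.44 × 10.6 = 4.664 pp.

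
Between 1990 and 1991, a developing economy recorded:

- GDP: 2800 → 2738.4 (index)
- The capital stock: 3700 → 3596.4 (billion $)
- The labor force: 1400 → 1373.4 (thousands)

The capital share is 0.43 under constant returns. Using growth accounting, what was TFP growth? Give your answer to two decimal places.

GDP growth = (2738.4 − 2800) / 2800 = -2.2%.
The capital stock growth = (3596.4 − 3700) / 3700 = -2.8%.
The labor force growth = (1373.4 − 1400) / 1400 = -1.9%.
Labor's share = 1 − 0.43 = 0.57.
The capital stock: 0.43 × (-2.8) = -1.204 pp.
The labor force: 0.57 × (-1.9) = -1.083 pp.
TFP growth = -2.2 + 2.287 = 0.087%.

0.09%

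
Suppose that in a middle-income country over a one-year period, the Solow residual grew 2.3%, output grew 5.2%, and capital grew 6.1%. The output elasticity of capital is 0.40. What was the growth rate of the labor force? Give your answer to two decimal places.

0.77%

Labor's share = 1 − 0.4 = 0.6.
gY = gA + 0.4×6.1 + 0.6×g.
0.6×g = 5.2 − 2.3 − 2.44 = 0.46.
g = 0.46 / 0.6 = 0.7667%.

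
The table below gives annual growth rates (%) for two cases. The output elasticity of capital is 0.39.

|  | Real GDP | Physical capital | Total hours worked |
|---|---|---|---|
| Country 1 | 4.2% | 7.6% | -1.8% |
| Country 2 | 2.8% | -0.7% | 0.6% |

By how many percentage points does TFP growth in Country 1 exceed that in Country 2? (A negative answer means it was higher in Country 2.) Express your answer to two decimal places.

Labor's share = 1 − 0.39 = 0.61.
Country 1: TFP = 4.2 − 2.964 + 1.098 = 2.334%.
Country 2: TFP = 2.8 + 0.273 − 0.366 = 2.707%.
Difference = 2.334 − (2.707) = -0.373 pp.

-0.37 percentage points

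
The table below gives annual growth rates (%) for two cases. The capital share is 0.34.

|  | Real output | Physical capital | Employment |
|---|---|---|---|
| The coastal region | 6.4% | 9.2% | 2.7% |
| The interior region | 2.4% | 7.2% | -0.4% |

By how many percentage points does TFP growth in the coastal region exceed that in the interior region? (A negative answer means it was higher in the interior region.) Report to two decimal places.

1.27 percentage points

Labor's share = 1 − 0.34 = 0.66.
The coastal region: TFP = 6.4 − 3.128 − 1.782 = 1.49%.
The interior region: TFP = 2.4 − 2.448 + 0.264 = 0.216%.
Difference = 1.49 − (0.216) = 1.274 pp.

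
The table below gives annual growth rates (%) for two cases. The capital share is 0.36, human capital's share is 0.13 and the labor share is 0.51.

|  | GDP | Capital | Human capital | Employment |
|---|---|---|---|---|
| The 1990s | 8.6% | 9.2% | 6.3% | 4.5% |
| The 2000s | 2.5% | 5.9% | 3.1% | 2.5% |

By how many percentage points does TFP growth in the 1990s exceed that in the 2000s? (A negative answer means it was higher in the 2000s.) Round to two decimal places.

Labor's share = 1 − 0.36 − 0.13 = 0.51.
The 1990s: TFP = 8.6 − 3.312 − 0.819 − 2.295 = 2.174%.
The 2000s: TFP = 2.5 − 2.124 − 0.403 − 1.275 = -1.302%.
Difference = 2.174 − (-1.302) = 3.476 pp.

3.48 percentage points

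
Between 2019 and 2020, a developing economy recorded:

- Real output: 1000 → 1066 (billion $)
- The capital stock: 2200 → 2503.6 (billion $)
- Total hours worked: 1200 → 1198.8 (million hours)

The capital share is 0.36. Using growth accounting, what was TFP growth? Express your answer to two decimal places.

Real output growth = (1066 − 1000) / 1000 = 6.6%.
The capital stock growth = (2503.6 − 2200) / 2200 = 13.8%.
Total hours worked growth = (1198.8 − 1200) / 1200 = -0.1%.
Labor's share = 1 − 0.36 = 0.64.
The capital stock: 0.36 × 13.8 = 4.968 pp.
Total hours worked: 0.64 × (-0.1) = -0.064 pp.
TFP growth = 6.6 − 4.904 = 1.696%.

1.70%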